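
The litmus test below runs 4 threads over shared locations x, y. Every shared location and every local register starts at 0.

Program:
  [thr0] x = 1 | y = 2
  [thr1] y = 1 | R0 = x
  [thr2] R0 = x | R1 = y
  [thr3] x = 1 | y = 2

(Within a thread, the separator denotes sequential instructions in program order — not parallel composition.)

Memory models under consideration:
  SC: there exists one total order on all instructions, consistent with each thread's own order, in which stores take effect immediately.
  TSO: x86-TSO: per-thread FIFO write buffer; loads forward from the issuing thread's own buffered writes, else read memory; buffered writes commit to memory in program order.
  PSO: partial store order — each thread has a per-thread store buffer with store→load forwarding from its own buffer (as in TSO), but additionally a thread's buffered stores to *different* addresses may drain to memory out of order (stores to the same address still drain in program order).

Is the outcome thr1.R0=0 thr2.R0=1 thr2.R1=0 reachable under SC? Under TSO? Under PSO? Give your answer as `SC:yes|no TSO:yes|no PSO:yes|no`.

SC:no TSO:yes PSO:yes

outcome vector order: (thr1.R0,thr2.R0,thr2.R1)
SC: 11 outcomes — {<0 0 0>; <0 0 1>; <0 0 2>; <0 1 1>; <0 1 2>; <1 0 0>; <1 0 1>; <1 0 2>; <1 1 0>; <1 1 1>; <1 1 2>}
TSO: 12 outcomes — {<0 0 0>; <0 0 1>; <0 0 2>; <0 1 0>; <0 1 1>; <0 1 2>; <1 0 0>; <1 0 1>; <1 0 2>; <1 1 0>; <1 1 1>; <1 1 2>}
PSO: 12 outcomes — {<0 0 0>; <0 0 1>; <0 0 2>; <0 1 0>; <0 1 1>; <0 1 2>; <1 0 0>; <1 0 1>; <1 0 2>; <1 1 0>; <1 1 1>; <1 1 2>}
target <0 1 0> ∈ {TSO,PSO}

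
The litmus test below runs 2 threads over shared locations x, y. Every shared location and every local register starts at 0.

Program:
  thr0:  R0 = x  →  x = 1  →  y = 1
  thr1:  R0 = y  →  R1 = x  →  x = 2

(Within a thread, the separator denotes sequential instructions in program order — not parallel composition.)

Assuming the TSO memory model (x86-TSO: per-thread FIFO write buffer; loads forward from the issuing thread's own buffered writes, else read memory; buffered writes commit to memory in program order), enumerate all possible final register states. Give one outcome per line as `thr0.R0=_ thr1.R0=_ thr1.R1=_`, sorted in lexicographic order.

thr0.R0=0 thr1.R0=0 thr1.R1=0
thr0.R0=0 thr1.R0=0 thr1.R1=1
thr0.R0=0 thr1.R0=1 thr1.R1=1
thr0.R0=2 thr1.R0=0 thr1.R1=0

outcome vector order: (thr0.R0,thr1.R0,thr1.R1)
|TSO outcomes| = 4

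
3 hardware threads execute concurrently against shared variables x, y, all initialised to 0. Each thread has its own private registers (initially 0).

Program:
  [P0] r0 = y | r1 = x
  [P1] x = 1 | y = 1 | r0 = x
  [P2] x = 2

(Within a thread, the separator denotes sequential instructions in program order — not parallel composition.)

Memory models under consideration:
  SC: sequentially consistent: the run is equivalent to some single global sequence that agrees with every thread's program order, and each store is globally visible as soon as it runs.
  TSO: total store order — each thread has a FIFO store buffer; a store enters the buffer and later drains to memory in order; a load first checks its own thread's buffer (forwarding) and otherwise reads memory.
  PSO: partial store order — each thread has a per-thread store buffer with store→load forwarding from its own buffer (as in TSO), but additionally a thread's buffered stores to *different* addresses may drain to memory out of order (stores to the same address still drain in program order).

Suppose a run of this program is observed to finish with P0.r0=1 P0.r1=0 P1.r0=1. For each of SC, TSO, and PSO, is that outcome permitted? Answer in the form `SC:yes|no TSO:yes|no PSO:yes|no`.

SC:no TSO:no PSO:yes

outcome vector order: (P0.r0,P0.r1,P1.r0)
[SC] allowed = {001; 002; 011; 012; 021; 022; 111; 112; 121; 122}
[TSO] allowed = {001; 002; 011; 012; 021; 022; 111; 112; 121; 122}
[PSO] allowed = {001; 002; 011; 012; 021; 022; 101; 102; 111; 112; 121; 122}
target 101 ∈ {PSO}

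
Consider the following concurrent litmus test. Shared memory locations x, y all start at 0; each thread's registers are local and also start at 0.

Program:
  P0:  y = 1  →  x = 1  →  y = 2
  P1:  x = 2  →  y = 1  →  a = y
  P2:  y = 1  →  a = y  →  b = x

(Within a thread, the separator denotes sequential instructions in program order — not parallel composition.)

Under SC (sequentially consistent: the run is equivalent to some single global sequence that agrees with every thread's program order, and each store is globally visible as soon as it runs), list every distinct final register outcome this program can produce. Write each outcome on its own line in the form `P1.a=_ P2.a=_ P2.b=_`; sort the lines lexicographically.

outcome vector order: (P1.a,P2.a,P2.b)
|SC outcomes| = 10

P1.a=1 P2.a=1 P2.b=0
P1.a=1 P2.a=1 P2.b=1
P1.a=1 P2.a=1 P2.b=2
P1.a=1 P2.a=2 P2.b=1
P1.a=1 P2.a=2 P2.b=2
P1.a=2 P2.a=1 P2.b=0
P1.a=2 P2.a=1 P2.b=1
P1.a=2 P2.a=1 P2.b=2
P1.a=2 P2.a=2 P2.b=1
P1.a=2 P2.a=2 P2.b=2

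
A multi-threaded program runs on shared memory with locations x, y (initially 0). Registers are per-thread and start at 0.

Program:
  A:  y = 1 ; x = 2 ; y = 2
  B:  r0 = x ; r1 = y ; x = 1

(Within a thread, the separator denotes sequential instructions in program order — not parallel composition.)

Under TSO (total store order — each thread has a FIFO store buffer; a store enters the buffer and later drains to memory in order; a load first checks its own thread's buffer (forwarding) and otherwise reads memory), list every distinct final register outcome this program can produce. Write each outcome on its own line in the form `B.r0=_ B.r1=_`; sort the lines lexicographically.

B.r0=0 B.r1=0
B.r0=0 B.r1=1
B.r0=0 B.r1=2
B.r0=2 B.r1=1
B.r0=2 B.r1=2

outcome vector order: (B.r0,B.r1)
|TSO outcomes| = 5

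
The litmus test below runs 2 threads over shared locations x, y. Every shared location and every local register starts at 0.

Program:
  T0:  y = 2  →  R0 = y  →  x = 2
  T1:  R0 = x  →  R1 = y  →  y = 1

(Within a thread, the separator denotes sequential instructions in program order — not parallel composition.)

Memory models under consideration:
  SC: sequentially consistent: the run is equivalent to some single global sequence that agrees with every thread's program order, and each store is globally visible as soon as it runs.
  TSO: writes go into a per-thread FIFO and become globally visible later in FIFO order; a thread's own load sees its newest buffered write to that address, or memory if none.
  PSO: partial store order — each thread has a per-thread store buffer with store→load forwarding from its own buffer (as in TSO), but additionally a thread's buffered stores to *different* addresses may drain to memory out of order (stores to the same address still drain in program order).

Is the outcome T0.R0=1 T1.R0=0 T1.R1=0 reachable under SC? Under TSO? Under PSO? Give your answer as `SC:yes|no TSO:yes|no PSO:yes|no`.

SC:yes TSO:yes PSO:yes

outcome vector order: (T0.R0,T1.R0,T1.R1)
SC (5): (1,0,0) (1,0,2) (2,0,0) (2,0,2) (2,2,2)
TSO (5): (1,0,0) (1,0,2) (2,0,0) (2,0,2) (2,2,2)
PSO (6): (1,0,0) (1,0,2) (2,0,0) (2,0,2) (2,2,0) (2,2,2)
target (1,0,0) ∈ {SC,TSO,PSO}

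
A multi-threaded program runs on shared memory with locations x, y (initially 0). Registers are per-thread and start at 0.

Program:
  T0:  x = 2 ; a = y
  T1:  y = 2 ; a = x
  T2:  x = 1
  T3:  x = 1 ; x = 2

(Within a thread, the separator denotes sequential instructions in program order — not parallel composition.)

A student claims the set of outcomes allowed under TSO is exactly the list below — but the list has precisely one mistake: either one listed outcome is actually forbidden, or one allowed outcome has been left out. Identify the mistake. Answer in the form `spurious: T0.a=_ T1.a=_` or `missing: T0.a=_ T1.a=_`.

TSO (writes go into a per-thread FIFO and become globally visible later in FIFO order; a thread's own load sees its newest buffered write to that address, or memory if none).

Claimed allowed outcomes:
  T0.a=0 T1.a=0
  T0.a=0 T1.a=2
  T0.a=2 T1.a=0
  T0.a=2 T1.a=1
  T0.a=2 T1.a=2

missing: T0.a=0 T1.a=1

outcome vector order: (T0.a,T1.a)
TSO: 6 outcomes — {<0 0>, <0 1>, <0 2>, <2 0>, <2 1>, <2 2>}
TSO∖claimed = {<0 1>}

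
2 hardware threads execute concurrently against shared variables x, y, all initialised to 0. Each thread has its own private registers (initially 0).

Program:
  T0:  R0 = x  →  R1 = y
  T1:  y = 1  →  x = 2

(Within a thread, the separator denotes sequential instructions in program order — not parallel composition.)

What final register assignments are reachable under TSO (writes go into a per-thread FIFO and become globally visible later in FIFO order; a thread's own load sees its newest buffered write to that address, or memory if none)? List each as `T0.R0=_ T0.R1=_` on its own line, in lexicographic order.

T0.R0=0 T0.R1=0
T0.R0=0 T0.R1=1
T0.R0=2 T0.R1=1

outcome vector order: (T0.R0,T0.R1)
|TSO outcomes| = 3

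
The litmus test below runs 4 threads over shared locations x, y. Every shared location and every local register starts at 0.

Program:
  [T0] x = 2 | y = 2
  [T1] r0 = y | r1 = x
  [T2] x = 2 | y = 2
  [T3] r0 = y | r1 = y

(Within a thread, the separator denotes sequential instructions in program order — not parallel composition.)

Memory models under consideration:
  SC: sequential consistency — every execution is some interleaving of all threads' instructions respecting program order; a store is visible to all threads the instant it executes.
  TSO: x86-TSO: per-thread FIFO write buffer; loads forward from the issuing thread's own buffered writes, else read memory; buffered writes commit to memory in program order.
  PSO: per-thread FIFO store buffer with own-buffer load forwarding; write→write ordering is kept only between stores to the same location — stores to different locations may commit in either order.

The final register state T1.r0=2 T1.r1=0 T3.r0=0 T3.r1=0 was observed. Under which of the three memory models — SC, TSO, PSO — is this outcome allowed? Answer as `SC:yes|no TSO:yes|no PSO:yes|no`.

SC:no TSO:no PSO:yes

outcome vector order: (T1.r0,T1.r1,T3.r0,T3.r1)
[SC] allowed = {0000 0002 0022 0200 0202 0222 2200 2202 2222}
[TSO] allowed = {0000 0002 0022 0200 0202 0222 2200 2202 2222}
[PSO] allowed = {0000 0002 0022 0200 0202 0222 2000 2002 2022 2200 2202 2222}
target 2000 ∈ {PSO}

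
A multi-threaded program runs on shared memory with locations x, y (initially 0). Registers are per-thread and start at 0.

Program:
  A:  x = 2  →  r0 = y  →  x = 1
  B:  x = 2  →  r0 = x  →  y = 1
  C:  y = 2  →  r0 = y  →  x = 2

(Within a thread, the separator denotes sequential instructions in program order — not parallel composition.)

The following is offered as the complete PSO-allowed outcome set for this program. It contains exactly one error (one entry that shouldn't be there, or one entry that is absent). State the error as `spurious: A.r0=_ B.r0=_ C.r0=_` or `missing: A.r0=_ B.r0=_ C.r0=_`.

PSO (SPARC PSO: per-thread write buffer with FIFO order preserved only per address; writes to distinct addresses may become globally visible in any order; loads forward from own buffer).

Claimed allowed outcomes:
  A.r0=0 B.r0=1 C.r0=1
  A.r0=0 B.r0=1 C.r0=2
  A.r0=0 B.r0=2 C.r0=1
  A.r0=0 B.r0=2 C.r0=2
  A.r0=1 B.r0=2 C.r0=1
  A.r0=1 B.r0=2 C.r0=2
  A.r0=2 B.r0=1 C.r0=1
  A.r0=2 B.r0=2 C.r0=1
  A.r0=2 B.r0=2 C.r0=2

outcome vector order: (A.r0,B.r0,C.r0)
PSO: 10 outcomes — {0/1/1 0/1/2 0/2/1 0/2/2 1/2/1 1/2/2 2/1/1 2/1/2 2/2/1 2/2/2}
PSO∖claimed = {2/1/2}

missing: A.r0=2 B.r0=1 C.r0=2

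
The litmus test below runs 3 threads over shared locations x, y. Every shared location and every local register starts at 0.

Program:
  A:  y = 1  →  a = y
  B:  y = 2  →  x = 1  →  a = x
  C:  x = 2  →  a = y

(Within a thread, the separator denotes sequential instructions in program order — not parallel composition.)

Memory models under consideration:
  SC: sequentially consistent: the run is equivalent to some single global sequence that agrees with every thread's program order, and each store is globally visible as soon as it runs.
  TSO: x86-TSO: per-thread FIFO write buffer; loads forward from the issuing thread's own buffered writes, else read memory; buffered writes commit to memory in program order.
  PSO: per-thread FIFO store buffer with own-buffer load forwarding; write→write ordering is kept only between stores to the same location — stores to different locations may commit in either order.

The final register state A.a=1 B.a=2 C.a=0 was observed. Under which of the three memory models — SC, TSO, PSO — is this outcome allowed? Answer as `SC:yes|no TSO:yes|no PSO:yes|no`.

SC:no TSO:yes PSO:yes

outcome vector order: (A.a,B.a,C.a)
SC: 9 outcomes — {(1,1,0), (1,1,1), (1,1,2), (1,2,1), (1,2,2), (2,1,0), (2,1,1), (2,1,2), (2,2,2)}
TSO: 12 outcomes — {(1,1,0), (1,1,1), (1,1,2), (1,2,0), (1,2,1), (1,2,2), (2,1,0), (2,1,1), (2,1,2), (2,2,0), (2,2,1), (2,2,2)}
PSO: 12 outcomes — {(1,1,0), (1,1,1), (1,1,2), (1,2,0), (1,2,1), (1,2,2), (2,1,0), (2,1,1), (2,1,2), (2,2,0), (2,2,1), (2,2,2)}
target (1,2,0) ∈ {TSO,PSO}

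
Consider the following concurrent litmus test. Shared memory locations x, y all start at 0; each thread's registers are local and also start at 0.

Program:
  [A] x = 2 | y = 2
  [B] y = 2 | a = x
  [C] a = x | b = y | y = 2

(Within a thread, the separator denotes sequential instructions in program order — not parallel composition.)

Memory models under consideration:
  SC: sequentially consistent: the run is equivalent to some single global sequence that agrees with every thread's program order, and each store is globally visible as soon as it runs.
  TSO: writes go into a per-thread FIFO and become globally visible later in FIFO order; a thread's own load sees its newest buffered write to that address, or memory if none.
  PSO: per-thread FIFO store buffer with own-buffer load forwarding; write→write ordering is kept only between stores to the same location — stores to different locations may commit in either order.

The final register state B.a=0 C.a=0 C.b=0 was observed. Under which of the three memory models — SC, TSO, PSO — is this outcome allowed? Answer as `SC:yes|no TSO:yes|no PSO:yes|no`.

SC:yes TSO:yes PSO:yes

outcome vector order: (B.a,C.a,C.b)
[SC] allowed = {<0 0 0>; <0 0 2>; <0 2 2>; <2 0 0>; <2 0 2>; <2 2 0>; <2 2 2>}
[TSO] allowed = {<0 0 0>; <0 0 2>; <0 2 0>; <0 2 2>; <2 0 0>; <2 0 2>; <2 2 0>; <2 2 2>}
[PSO] allowed = {<0 0 0>; <0 0 2>; <0 2 0>; <0 2 2>; <2 0 0>; <2 0 2>; <2 2 0>; <2 2 2>}
target <0 0 0> ∈ {SC,TSO,PSO}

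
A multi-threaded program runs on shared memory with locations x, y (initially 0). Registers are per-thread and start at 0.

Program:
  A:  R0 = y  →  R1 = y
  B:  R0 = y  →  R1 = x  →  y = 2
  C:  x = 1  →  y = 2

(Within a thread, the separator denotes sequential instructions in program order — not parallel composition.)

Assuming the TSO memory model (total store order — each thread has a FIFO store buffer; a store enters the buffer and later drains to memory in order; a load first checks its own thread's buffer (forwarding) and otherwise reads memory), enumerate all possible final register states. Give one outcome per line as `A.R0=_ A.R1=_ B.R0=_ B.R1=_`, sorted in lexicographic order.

outcome vector order: (A.R0,A.R1,B.R0,B.R1)
|TSO outcomes| = 9

A.R0=0 A.R1=0 B.R0=0 B.R1=0
A.R0=0 A.R1=0 B.R0=0 B.R1=1
A.R0=0 A.R1=0 B.R0=2 B.R1=1
A.R0=0 A.R1=2 B.R0=0 B.R1=0
A.R0=0 A.R1=2 B.R0=0 B.R1=1
A.R0=0 A.R1=2 B.R0=2 B.R1=1
A.R0=2 A.R1=2 B.R0=0 B.R1=0
A.R0=2 A.R1=2 B.R0=0 B.R1=1
A.R0=2 A.R1=2 B.R0=2 B.R1=1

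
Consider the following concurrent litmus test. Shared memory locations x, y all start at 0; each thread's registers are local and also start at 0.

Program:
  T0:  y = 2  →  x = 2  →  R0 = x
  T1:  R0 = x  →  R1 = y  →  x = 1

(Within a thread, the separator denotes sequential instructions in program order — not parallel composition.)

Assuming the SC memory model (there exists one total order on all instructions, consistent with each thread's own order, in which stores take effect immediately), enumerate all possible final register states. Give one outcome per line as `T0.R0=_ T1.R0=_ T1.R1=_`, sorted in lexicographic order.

T0.R0=1 T1.R0=0 T1.R1=0
T0.R0=1 T1.R0=0 T1.R1=2
T0.R0=1 T1.R0=2 T1.R1=2
T0.R0=2 T1.R0=0 T1.R1=0
T0.R0=2 T1.R0=0 T1.R1=2
T0.R0=2 T1.R0=2 T1.R1=2

outcome vector order: (T0.R0,T1.R0,T1.R1)
|SC outcomes| = 6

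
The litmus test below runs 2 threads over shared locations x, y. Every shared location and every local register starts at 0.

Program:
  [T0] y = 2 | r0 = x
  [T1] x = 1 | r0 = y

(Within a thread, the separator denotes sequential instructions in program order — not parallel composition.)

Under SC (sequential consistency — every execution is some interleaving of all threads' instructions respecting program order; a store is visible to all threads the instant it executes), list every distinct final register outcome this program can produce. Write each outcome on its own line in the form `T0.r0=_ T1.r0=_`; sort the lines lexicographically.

outcome vector order: (T0.r0,T1.r0)
|SC outcomes| = 3

T0.r0=0 T1.r0=2
T0.r0=1 T1.r0=0
T0.r0=1 T1.r0=2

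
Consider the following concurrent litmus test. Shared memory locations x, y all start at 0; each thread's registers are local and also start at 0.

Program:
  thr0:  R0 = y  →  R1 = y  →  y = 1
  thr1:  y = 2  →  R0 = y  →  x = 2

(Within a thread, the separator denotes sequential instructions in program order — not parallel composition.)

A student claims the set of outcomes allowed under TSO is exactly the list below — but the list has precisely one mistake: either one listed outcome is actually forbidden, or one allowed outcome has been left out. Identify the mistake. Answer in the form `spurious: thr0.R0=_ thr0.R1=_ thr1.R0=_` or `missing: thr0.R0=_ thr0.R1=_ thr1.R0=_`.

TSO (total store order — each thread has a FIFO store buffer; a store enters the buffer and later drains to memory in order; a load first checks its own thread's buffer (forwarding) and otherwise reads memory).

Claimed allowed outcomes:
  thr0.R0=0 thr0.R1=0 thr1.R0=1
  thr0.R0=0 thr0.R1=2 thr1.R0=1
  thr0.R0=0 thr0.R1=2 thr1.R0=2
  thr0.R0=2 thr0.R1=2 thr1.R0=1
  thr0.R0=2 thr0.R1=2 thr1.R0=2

missing: thr0.R0=0 thr0.R1=0 thr1.R0=2

outcome vector order: (thr0.R0,thr0.R1,thr1.R0)
TSO (6): <0 0 1>; <0 0 2>; <0 2 1>; <0 2 2>; <2 2 1>; <2 2 2>
TSO∖claimed = {<0 0 2>}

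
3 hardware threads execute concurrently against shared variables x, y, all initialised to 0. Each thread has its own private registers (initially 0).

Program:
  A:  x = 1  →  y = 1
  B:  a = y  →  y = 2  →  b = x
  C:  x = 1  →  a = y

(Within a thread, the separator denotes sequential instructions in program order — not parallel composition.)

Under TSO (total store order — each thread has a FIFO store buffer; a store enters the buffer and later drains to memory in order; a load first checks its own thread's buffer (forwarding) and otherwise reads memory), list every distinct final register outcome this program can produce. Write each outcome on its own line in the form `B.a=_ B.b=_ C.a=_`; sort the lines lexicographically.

B.a=0 B.b=0 C.a=0
B.a=0 B.b=0 C.a=1
B.a=0 B.b=0 C.a=2
B.a=0 B.b=1 C.a=0
B.a=0 B.b=1 C.a=1
B.a=0 B.b=1 C.a=2
B.a=1 B.b=1 C.a=0
B.a=1 B.b=1 C.a=1
B.a=1 B.b=1 C.a=2

outcome vector order: (B.a,B.b,C.a)
|TSO outcomes| = 9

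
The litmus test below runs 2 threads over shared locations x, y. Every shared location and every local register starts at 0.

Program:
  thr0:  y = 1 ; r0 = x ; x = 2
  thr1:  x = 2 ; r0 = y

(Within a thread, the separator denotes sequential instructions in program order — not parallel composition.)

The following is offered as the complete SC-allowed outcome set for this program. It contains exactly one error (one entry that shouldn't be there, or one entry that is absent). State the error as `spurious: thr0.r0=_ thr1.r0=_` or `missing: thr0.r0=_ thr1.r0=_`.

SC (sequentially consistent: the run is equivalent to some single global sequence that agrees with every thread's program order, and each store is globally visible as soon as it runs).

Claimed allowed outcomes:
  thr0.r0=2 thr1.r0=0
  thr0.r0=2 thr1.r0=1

outcome vector order: (thr0.r0,thr1.r0)
under SC → 01; 20; 21
SC∖claimed = {01}

missing: thr0.r0=0 thr1.r0=1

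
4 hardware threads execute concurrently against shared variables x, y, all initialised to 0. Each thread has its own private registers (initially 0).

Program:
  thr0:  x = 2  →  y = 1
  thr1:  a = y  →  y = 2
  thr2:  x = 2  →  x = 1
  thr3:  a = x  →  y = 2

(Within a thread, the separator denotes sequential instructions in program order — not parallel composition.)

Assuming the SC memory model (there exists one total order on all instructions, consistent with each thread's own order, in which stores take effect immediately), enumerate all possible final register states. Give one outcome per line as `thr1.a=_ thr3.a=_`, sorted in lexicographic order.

thr1.a=0 thr3.a=0
thr1.a=0 thr3.a=1
thr1.a=0 thr3.a=2
thr1.a=1 thr3.a=0
thr1.a=1 thr3.a=1
thr1.a=1 thr3.a=2
thr1.a=2 thr3.a=0
thr1.a=2 thr3.a=1
thr1.a=2 thr3.a=2

outcome vector order: (thr1.a,thr3.a)
|SC outcomes| = 9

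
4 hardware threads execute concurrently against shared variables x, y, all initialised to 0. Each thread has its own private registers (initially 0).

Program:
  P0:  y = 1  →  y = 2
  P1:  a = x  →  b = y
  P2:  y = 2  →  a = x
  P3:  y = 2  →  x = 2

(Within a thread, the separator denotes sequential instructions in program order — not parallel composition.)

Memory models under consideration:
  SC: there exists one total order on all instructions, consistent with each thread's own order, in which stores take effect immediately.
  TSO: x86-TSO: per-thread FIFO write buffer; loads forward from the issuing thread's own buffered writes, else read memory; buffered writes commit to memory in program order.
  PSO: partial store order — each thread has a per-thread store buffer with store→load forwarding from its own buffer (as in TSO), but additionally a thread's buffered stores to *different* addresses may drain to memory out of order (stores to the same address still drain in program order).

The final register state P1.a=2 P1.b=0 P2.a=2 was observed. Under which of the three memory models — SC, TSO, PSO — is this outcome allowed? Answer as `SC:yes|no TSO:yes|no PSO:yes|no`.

SC:no TSO:no PSO:yes

outcome vector order: (P1.a,P1.b,P2.a)
[SC] allowed = {000, 002, 010, 012, 020, 022, 210, 212, 220, 222}
[TSO] allowed = {000, 002, 010, 012, 020, 022, 210, 212, 220, 222}
[PSO] allowed = {000, 002, 010, 012, 020, 022, 200, 202, 210, 212, 220, 222}
target 202 ∈ {PSO}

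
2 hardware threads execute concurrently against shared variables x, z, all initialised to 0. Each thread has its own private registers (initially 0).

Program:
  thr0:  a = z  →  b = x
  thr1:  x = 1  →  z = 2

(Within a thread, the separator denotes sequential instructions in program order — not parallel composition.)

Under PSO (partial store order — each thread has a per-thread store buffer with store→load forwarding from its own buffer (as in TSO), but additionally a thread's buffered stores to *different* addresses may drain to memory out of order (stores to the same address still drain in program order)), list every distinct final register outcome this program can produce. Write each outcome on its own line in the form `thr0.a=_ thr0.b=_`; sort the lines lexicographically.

thr0.a=0 thr0.b=0
thr0.a=0 thr0.b=1
thr0.a=2 thr0.b=0
thr0.a=2 thr0.b=1

outcome vector order: (thr0.a,thr0.b)
|PSO outcomes| = 4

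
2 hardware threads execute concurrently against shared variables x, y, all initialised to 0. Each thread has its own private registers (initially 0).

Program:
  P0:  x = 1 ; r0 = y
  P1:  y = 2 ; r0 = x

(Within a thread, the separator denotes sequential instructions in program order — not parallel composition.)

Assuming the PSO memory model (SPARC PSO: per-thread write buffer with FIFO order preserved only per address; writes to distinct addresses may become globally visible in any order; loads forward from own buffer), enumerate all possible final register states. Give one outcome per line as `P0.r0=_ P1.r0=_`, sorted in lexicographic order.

outcome vector order: (P0.r0,P1.r0)
|PSO outcomes| = 4

P0.r0=0 P1.r0=0
P0.r0=0 P1.r0=1
P0.r0=2 P1.r0=0
P0.r0=2 P1.r0=1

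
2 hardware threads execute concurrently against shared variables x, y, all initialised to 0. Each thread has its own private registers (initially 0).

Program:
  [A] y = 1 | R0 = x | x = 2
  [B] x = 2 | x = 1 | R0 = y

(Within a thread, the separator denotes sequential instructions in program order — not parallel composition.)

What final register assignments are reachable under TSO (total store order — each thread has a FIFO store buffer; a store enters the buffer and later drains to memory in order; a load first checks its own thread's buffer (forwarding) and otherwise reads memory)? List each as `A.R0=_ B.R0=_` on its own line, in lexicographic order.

A.R0=0 B.R0=0
A.R0=0 B.R0=1
A.R0=1 B.R0=0
A.R0=1 B.R0=1
A.R0=2 B.R0=0
A.R0=2 B.R0=1

outcome vector order: (A.R0,B.R0)
|TSO outcomes| = 6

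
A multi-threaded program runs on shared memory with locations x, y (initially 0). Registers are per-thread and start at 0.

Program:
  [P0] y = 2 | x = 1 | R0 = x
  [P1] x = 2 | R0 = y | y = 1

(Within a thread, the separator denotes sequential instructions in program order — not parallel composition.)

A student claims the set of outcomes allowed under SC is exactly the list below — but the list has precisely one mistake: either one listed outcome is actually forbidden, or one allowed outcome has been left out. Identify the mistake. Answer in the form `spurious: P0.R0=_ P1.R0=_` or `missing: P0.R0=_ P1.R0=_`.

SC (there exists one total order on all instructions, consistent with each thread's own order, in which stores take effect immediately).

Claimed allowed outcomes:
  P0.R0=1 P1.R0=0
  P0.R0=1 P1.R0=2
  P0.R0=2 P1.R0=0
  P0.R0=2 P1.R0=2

spurious: P0.R0=2 P1.R0=0

outcome vector order: (P0.R0,P1.R0)
SC: 3 outcomes — {(1,0), (1,2), (2,2)}
claimed∖SC = {(2,0)}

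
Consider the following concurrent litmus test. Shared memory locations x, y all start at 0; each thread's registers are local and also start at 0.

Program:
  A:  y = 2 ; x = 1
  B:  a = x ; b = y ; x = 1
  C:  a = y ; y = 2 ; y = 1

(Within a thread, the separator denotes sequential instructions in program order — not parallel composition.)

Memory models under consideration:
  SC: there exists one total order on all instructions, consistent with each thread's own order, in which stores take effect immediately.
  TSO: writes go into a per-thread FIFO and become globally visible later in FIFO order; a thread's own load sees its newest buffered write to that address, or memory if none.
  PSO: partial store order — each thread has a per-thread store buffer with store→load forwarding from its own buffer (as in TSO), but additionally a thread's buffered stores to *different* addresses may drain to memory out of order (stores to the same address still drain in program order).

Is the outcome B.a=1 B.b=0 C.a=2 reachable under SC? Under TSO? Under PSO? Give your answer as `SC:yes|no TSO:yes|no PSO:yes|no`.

SC:no TSO:no PSO:yes

outcome vector order: (B.a,B.b,C.a)
[SC] allowed = {(0,0,0); (0,0,2); (0,1,0); (0,1,2); (0,2,0); (0,2,2); (1,1,0); (1,1,2); (1,2,0); (1,2,2)}
[TSO] allowed = {(0,0,0); (0,0,2); (0,1,0); (0,1,2); (0,2,0); (0,2,2); (1,1,0); (1,1,2); (1,2,0); (1,2,2)}
[PSO] allowed = {(0,0,0); (0,0,2); (0,1,0); (0,1,2); (0,2,0); (0,2,2); (1,0,0); (1,0,2); (1,1,0); (1,1,2); (1,2,0); (1,2,2)}
target (1,0,2) ∈ {PSO}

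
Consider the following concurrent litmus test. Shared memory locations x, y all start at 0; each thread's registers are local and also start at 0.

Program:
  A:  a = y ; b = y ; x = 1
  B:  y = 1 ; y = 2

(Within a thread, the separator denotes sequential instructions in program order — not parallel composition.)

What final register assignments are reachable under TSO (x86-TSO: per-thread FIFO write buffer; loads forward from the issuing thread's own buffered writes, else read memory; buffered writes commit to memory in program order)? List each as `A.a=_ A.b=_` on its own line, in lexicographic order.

outcome vector order: (A.a,A.b)
|TSO outcomes| = 6

A.a=0 A.b=0
A.a=0 A.b=1
A.a=0 A.b=2
A.a=1 A.b=1
A.a=1 A.b=2
A.a=2 A.b=2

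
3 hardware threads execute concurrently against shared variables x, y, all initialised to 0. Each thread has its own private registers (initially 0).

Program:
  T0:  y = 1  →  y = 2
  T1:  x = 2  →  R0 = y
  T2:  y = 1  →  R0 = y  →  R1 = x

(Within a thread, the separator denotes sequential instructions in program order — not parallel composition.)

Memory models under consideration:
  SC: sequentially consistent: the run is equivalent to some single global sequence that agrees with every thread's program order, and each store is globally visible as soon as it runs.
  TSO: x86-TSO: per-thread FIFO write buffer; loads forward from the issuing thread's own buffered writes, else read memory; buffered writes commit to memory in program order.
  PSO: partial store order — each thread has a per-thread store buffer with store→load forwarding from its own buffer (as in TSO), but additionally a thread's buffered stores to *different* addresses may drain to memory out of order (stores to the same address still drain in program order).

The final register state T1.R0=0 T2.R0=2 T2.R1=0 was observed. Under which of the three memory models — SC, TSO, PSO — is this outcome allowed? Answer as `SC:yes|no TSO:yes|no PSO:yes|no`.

outcome vector order: (T1.R0,T2.R0,T2.R1)
SC (9): 012, 022, 110, 112, 122, 210, 212, 220, 222
TSO (12): 010, 012, 020, 022, 110, 112, 120, 122, 210, 212, 220, 222
PSO (12): 010, 012, 020, 022, 110, 112, 120, 122, 210, 212, 220, 222
target 020 ∈ {TSO,PSO}

SC:no TSO:yes PSO:yes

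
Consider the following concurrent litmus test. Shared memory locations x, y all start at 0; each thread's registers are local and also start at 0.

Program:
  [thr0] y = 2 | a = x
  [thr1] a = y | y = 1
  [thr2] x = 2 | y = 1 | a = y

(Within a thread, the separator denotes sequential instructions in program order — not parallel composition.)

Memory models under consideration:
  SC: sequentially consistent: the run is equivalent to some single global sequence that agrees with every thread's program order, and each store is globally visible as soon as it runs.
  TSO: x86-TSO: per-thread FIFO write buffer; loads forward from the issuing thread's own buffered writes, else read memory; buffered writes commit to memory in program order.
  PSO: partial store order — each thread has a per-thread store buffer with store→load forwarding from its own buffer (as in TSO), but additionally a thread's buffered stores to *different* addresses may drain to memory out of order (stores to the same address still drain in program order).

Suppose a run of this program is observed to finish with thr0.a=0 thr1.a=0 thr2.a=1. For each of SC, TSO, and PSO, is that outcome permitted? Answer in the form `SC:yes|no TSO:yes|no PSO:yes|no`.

outcome vector order: (thr0.a,thr1.a,thr2.a)
SC (9): 001, 011, 021, 201, 202, 211, 212, 221, 222
TSO (12): 001, 002, 011, 012, 021, 022, 201, 202, 211, 212, 221, 222
PSO (12): 001, 002, 011, 012, 021, 022, 201, 202, 211, 212, 221, 222
target 001 ∈ {SC,TSO,PSO}

SC:yes TSO:yes PSO:yes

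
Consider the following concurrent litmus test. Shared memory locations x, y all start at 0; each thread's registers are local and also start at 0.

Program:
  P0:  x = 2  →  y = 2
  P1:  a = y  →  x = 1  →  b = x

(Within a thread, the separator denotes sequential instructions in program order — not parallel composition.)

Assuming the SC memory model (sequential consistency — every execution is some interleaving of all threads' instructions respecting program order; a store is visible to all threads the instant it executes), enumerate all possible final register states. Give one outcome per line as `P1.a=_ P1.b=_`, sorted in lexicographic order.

P1.a=0 P1.b=1
P1.a=0 P1.b=2
P1.a=2 P1.b=1

outcome vector order: (P1.a,P1.b)
|SC outcomes| = 3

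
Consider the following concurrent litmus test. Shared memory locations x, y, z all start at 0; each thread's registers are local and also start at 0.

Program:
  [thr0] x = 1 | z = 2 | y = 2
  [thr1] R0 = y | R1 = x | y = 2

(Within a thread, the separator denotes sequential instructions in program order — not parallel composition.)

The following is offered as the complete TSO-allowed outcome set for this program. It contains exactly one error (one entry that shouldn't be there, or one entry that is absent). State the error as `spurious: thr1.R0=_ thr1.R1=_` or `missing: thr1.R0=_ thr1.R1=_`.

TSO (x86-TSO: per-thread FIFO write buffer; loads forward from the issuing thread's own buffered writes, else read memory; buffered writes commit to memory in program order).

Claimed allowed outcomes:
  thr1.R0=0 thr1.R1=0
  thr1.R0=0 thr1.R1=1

outcome vector order: (thr1.R0,thr1.R1)
[TSO] allowed = {0/0, 0/1, 2/1}
TSO∖claimed = {2/1}

missing: thr1.R0=2 thr1.R1=1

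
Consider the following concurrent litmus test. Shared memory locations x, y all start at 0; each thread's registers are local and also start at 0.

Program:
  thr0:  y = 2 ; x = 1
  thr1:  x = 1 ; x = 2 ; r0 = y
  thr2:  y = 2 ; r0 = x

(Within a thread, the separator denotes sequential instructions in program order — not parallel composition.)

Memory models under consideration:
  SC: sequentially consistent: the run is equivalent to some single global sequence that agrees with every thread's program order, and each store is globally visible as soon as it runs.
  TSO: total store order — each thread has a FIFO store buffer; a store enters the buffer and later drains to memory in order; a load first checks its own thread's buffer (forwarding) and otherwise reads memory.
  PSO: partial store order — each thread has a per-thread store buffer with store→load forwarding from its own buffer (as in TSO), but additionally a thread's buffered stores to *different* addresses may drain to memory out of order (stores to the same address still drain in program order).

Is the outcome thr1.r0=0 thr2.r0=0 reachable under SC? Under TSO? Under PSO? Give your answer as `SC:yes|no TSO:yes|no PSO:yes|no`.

outcome vector order: (thr1.r0,thr2.r0)
[SC] allowed = {01, 02, 20, 21, 22}
[TSO] allowed = {00, 01, 02, 20, 21, 22}
[PSO] allowed = {00, 01, 02, 20, 21, 22}
target 00 ∈ {TSO,PSO}

SC:no TSO:yes PSO:yes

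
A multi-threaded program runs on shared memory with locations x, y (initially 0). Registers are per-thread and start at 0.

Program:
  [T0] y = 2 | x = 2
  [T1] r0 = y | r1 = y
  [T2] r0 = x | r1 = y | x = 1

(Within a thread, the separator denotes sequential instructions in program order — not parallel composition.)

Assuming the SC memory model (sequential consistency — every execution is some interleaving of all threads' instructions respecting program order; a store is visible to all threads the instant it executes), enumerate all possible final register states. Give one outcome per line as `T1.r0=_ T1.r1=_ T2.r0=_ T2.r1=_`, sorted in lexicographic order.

outcome vector order: (T1.r0,T1.r1,T2.r0,T2.r1)
|SC outcomes| = 9

T1.r0=0 T1.r1=0 T2.r0=0 T2.r1=0
T1.r0=0 T1.r1=0 T2.r0=0 T2.r1=2
T1.r0=0 T1.r1=0 T2.r0=2 T2.r1=2
T1.r0=0 T1.r1=2 T2.r0=0 T2.r1=0
T1.r0=0 T1.r1=2 T2.r0=0 T2.r1=2
T1.r0=0 T1.r1=2 T2.r0=2 T2.r1=2
T1.r0=2 T1.r1=2 T2.r0=0 T2.r1=0
T1.r0=2 T1.r1=2 T2.r0=0 T2.r1=2
T1.r0=2 T1.r1=2 T2.r0=2 T2.r1=2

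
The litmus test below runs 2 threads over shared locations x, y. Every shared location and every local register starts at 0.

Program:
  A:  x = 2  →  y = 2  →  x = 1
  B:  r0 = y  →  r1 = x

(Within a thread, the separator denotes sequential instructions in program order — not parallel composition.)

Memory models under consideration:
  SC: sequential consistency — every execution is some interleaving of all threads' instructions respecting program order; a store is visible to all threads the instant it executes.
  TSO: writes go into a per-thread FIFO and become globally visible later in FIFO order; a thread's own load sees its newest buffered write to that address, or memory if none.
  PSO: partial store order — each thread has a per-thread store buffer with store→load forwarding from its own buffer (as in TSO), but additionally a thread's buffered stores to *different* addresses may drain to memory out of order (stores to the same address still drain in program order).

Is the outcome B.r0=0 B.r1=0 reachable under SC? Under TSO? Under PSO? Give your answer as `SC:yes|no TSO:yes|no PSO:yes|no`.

SC:yes TSO:yes PSO:yes

outcome vector order: (B.r0,B.r1)
SC: 5 outcomes — {00, 01, 02, 21, 22}
TSO: 5 outcomes — {00, 01, 02, 21, 22}
PSO: 6 outcomes — {00, 01, 02, 20, 21, 22}
target 00 ∈ {SC,TSO,PSO}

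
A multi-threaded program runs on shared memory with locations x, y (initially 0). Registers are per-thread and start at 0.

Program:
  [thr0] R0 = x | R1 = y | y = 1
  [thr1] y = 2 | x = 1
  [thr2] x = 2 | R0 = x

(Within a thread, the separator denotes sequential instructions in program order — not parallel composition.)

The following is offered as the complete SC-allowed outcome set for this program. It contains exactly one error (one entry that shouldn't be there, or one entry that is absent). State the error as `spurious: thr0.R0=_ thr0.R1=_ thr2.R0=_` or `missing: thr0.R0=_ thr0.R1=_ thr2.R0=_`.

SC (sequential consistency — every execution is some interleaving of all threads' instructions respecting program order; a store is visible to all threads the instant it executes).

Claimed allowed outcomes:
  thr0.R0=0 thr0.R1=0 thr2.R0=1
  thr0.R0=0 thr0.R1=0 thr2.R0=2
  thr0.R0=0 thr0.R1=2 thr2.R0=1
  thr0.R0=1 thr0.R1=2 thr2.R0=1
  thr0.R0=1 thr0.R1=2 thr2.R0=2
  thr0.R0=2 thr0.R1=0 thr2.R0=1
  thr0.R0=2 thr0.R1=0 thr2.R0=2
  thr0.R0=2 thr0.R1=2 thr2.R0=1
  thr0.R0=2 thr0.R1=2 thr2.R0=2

missing: thr0.R0=0 thr0.R1=2 thr2.R0=2

outcome vector order: (thr0.R0,thr0.R1,thr2.R0)
SC: 10 outcomes — {<0 0 1> <0 0 2> <0 2 1> <0 2 2> <1 2 1> <1 2 2> <2 0 1> <2 0 2> <2 2 1> <2 2 2>}
SC∖claimed = {<0 2 2>}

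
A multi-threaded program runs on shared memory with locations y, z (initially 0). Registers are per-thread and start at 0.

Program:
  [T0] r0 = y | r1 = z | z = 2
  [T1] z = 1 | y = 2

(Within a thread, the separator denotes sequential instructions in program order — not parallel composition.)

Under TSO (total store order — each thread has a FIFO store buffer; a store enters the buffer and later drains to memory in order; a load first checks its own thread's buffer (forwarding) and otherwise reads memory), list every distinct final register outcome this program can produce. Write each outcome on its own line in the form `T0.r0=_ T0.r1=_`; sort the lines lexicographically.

T0.r0=0 T0.r1=0
T0.r0=0 T0.r1=1
T0.r0=2 T0.r1=1

outcome vector order: (T0.r0,T0.r1)
|TSO outcomes| = 3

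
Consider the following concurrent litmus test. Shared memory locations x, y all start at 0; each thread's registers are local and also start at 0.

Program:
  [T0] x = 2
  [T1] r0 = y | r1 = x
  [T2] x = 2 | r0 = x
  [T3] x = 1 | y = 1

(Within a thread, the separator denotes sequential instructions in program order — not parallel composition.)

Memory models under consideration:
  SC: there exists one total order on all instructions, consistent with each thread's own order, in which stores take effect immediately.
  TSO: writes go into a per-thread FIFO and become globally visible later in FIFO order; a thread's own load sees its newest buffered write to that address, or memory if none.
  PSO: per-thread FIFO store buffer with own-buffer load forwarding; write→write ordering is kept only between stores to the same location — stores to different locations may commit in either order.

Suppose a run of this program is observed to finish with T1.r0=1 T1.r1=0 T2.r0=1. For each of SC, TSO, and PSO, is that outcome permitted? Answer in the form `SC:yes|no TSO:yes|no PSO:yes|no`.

SC:no TSO:no PSO:yes

outcome vector order: (T1.r0,T1.r1,T2.r0)
under SC → 001; 002; 011; 012; 021; 022; 111; 112; 121; 122
under TSO → 001; 002; 011; 012; 021; 022; 111; 112; 121; 122
under PSO → 001; 002; 011; 012; 021; 022; 101; 102; 111; 112; 121; 122
target 101 ∈ {PSO}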